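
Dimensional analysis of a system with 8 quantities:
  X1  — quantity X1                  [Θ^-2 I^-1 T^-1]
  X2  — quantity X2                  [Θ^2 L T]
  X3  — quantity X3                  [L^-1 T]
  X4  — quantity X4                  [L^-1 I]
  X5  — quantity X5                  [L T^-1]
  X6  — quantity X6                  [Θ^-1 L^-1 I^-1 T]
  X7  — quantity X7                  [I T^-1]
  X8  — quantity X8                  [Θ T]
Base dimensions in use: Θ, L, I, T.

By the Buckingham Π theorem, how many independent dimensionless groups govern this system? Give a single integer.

5

Dimensional matrix (Θ×L×I×T by X1×X2×X3×X4×X5×X6×X7×X8):
  Θ: [-2  2  0  0  0 -1  0  1]
  L: [ 0  1 -1 -1  1 -1  0  0]
  I: [-1  0  0  1  0 -1  1  0]
  T: [-1  1  1  0 -1  1 -1  1]
Echelon form has 3 nonzero rows (pivots: X1,X2,X3)
8 vars − rank 3 = 5 Π groups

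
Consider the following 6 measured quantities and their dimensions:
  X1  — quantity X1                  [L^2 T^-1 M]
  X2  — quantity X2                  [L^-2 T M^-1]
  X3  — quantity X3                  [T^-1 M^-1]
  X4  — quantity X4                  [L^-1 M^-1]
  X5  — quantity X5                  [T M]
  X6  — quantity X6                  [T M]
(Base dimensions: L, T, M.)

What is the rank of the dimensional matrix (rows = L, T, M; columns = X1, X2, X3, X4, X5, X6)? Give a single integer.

Exponent matrix [L,T,M] × [X1,X2,X3,X4,X5,X6]:
  L: [ 2 -2  0 -1  0  0]
  T: [-1  1 -1  0  1  1]
  M: [ 1 -1 -1 -1  1  1]
Echelon form has 2 nonzero rows (pivots: X1,X3)

2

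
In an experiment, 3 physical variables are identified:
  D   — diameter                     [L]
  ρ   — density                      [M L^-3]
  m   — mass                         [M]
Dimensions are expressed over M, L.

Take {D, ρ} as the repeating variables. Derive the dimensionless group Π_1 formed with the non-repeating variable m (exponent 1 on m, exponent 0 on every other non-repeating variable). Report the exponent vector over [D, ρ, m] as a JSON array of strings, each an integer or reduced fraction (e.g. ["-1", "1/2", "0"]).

["-3", "-1", "1"]

Dimensional matrix (M×L by D×ρ×m):
  M: [ 0  1  1]
  L: [ 1 -3  0]
Echelon form has 2 nonzero rows (pivots: D,ρ)
Repeat: D,ρ; free: m
RREF:
  r0: [   1    0    3]
  r1: [   0    1    1]
Fix exponent of m at 1; solve each RREF row for its pivot's exponent:
  r0: exp(D) + (3)·1 = 0 ⇒ exp(D) = -3
  r1: exp(ρ) + (1)·1 = 0 ⇒ exp(ρ) = -1
Π_1 = D^-3 · ρ^-1 · m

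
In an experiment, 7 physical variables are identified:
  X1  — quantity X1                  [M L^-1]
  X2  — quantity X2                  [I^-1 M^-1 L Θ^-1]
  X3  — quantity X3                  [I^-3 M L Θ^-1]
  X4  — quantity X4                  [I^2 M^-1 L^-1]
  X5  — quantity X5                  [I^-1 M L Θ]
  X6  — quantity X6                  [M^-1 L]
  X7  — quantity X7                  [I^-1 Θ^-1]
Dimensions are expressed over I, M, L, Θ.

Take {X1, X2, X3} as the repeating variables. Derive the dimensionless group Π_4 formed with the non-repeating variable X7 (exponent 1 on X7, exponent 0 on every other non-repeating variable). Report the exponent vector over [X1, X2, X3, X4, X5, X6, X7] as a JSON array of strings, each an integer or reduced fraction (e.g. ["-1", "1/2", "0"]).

Exponent matrix [I,M,L,Θ] × [X1,X2,X3,X4,X5,X6,X7]:
  I: [ 0 -1 -3  2 -1  0 -1]
  M: [ 1 -1  1 -1  1 -1  0]
  L: [-1  1  1 -1  1  1  0]
  Θ: [ 0 -1 -1  0  1  0 -1]
Row reduction gives pivot columns X1,X2,X3; rank = 3
Repeat: X1,X2,X3; free: X4,X5,X6,X7
RREF:
  r0: [   1    0    0    1   -2   -1    1]
  r1: [   0    1    0    1   -2    0    1]
  r2: [   0    0    1   -1    1    0    0]
  r3: [   0    0    0    0    0    0    0]
Fix exponent of X7 at 1, X4 at 0, X5 at 0, X6 at 0; solve each RREF row for its pivot's exponent:
  r0: exp(X1) + (1)·1 = 0 ⇒ exp(X1) = -1
  r1: exp(X2) + (1)·1 = 0 ⇒ exp(X2) = -1
  r2: exp(X3) + (0)·1 = 0 ⇒ exp(X3) = 0
Π_4 = X1^-1 · X2^-1 · X7

["-1", "-1", "0", "0", "0", "0", "1"]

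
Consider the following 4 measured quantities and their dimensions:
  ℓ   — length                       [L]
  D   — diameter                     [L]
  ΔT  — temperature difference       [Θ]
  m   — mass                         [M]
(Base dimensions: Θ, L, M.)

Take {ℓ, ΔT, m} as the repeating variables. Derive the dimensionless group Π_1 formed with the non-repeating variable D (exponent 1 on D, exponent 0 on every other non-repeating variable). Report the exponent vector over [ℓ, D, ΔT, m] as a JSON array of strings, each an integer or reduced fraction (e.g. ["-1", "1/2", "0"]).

["-1", "1", "0", "0"]

Exponent matrix [Θ,L,M] × [ℓ,D,ΔT,m]:
  Θ: [ 0  0  1  0]
  L: [ 1  1  0  0]
  M: [ 0  0  0  1]
Echelon form has 3 nonzero rows (pivots: ℓ,ΔT,m)
Pivot set = {ℓ,ΔT,m}, free = {D}
RREF:
  r0: [   1    1    0    0]
  r1: [   0    0    1    0]
  r2: [   0    0    0    1]
Fix exponent of D at 1; solve each RREF row for its pivot's exponent:
  r0: exp(ℓ) + (1)·1 = 0 ⇒ exp(ℓ) = -1
  r1: exp(ΔT) + (0)·1 = 0 ⇒ exp(ΔT) = 0
  r2: exp(m) + (0)·1 = 0 ⇒ exp(m) = 0
Π_1 = ℓ^-1 · D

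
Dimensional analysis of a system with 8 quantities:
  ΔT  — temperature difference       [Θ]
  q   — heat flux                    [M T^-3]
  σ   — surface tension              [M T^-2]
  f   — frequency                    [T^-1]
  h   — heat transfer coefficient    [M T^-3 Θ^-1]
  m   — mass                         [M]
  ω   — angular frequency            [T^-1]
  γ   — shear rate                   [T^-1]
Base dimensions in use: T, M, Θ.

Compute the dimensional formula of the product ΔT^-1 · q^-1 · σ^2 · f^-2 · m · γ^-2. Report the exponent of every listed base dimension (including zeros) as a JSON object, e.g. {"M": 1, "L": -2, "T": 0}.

Write exponents as rows T,M,Θ / cols ΔT,q,σ,f,h,m,ω,γ:
  T: [ 0 -3 -2 -1 -3  0 -1 -1]
  M: [ 0  1  1  0  1  1  0  0]
  Θ: [ 1  0  0  0 -1  0  0  0]
  [T]: (-1)·0+(-1)·-3+(2)·-2+(-2)·-1+(1)·0+(-2)·-1 = 3
  [M]: (-1)·0+(-1)·1+(2)·1+(-2)·0+(1)·1+(-2)·0 = 2
  [Θ]: (-1)·1+(-1)·0+(2)·0+(-2)·0+(1)·0+(-2)·0 = -1
⇒ T^3 M^2 Θ^-1

{"T": 3, "M": 2, "Θ": -1}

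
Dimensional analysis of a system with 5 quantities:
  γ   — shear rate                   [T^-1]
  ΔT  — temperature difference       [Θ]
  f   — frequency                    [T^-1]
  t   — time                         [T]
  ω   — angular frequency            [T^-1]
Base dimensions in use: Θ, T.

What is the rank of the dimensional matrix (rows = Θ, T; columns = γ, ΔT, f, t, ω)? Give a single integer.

Write exponents as rows Θ,T / cols γ,ΔT,f,t,ω:
  Θ: [ 0  1  0  0  0]
  T: [-1  0 -1  1 -1]
RREF → pivots at {γ,ΔT} ⇒ r = 2

2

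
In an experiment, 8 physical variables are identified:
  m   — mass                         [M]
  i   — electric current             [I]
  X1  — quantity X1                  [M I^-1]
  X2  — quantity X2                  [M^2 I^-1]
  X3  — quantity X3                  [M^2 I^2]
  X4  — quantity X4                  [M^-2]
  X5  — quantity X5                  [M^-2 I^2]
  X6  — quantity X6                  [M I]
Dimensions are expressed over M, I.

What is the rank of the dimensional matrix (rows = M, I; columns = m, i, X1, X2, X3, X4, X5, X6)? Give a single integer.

Exponent matrix [M,I] × [m,i,X1,X2,X3,X4,X5,X6]:
  M: [ 1  0  1  2  2 -2 -2  1]
  I: [ 0  1 -1 -1  2  0  2  1]
Row reduction gives pivot columns m,i; rank = 2

2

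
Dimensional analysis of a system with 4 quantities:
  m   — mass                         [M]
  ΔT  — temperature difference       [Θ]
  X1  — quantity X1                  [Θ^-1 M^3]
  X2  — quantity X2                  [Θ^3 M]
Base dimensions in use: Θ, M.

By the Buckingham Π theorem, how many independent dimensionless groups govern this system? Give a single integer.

2

Exponent matrix [Θ,M] × [m,ΔT,X1,X2]:
  Θ: [ 0  1 -1  3]
  M: [ 1  0  3  1]
RREF → pivots at {m,ΔT} ⇒ r = 2
4 vars − rank 2 = 2 Π groups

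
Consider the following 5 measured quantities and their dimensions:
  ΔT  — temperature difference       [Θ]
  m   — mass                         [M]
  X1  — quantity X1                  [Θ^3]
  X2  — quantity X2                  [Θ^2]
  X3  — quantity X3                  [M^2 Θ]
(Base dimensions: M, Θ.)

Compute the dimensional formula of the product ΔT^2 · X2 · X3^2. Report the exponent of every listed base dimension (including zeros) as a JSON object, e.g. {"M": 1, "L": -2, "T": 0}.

{"M": 4, "Θ": 6}

Dimensional matrix (M×Θ by ΔT×m×X1×X2×X3):
  M: [ 0  1  0  0  2]
  Θ: [ 1  0  3  2  1]
  [M]: (2)·0+(1)·0+(2)·2 = 4
  [Θ]: (2)·1+(1)·2+(2)·1 = 6
⇒ M^4 Θ^6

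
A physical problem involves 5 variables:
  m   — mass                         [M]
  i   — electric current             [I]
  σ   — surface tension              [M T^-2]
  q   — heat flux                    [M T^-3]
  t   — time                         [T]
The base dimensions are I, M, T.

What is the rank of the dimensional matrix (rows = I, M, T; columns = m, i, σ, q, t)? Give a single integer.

Exponent matrix [I,M,T] × [m,i,σ,q,t]:
  I: [ 0  1  0  0  0]
  M: [ 1  0  1  1  0]
  T: [ 0  0 -2 -3  1]
RREF → pivots at {m,i,σ} ⇒ r = 3

3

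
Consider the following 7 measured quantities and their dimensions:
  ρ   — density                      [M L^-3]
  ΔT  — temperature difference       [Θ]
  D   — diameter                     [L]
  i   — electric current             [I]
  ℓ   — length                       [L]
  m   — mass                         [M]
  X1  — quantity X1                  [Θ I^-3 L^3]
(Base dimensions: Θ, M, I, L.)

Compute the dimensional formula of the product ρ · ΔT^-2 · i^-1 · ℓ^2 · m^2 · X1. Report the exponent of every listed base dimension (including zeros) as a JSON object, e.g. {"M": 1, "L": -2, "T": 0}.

Exponent matrix [Θ,M,I,L] × [ρ,ΔT,D,i,ℓ,m,X1]:
  Θ: [ 0  1  0  0  0  0  1]
  M: [ 1  0  0  0  0  1  0]
  I: [ 0  0  0  1  0  0 -3]
  L: [-3  0  1  0  1  0  3]
  [Θ]: (1)·0+(-2)·1+(-1)·0+(2)·0+(2)·0+(1)·1 = -1
  [M]: (1)·1+(-2)·0+(-1)·0+(2)·0+(2)·1+(1)·0 = 3
  [I]: (1)·0+(-2)·0+(-1)·1+(2)·0+(2)·0+(1)·-3 = -4
  [L]: (1)·-3+(-2)·0+(-1)·0+(2)·1+(2)·0+(1)·3 = 2
⇒ Θ^-1 M^3 I^-4 L^2

{"Θ": -1, "M": 3, "I": -4, "L": 2}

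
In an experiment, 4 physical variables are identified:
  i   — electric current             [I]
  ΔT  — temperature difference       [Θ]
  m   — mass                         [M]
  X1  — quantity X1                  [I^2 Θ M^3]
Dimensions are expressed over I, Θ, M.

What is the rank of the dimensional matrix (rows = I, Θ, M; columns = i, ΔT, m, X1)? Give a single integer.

3

Write exponents as rows I,Θ,M / cols i,ΔT,m,X1:
  I: [ 1  0  0  2]
  Θ: [ 0  1  0  1]
  M: [ 0  0  1  3]
RREF → pivots at {i,ΔT,m} ⇒ r = 3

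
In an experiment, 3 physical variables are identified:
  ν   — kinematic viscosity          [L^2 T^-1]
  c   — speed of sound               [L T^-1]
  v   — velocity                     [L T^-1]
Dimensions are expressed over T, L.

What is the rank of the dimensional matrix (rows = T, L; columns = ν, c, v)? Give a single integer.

2

Exponent matrix [T,L] × [ν,c,v]:
  T: [-1 -1 -1]
  L: [ 2  1  1]
Echelon form has 2 nonzero rows (pivots: ν,c)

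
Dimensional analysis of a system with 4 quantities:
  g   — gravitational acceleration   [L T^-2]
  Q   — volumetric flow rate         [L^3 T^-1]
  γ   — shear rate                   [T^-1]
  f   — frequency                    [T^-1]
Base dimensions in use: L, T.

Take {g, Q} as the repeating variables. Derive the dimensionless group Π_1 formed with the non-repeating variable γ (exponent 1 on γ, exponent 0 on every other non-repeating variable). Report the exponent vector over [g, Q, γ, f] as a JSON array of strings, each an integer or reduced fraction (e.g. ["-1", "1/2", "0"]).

["-3/5", "1/5", "1", "0"]

Dimensional matrix (L×T by g×Q×γ×f):
  L: [ 1  3  0  0]
  T: [-2 -1 -1 -1]
Row reduction gives pivot columns g,Q; rank = 2
Pivot set = {g,Q}, free = {γ,f}
RREF:
  r0: [   1    0  3/5  3/5]
  r1: [   0    1 -1/5 -1/5]
Fix exponent of γ at 1, f at 0; solve each RREF row for its pivot's exponent:
  r0: exp(g) + (3/5)·1 = 0 ⇒ exp(g) = -3/5
  r1: exp(Q) + (-1/5)·1 = 0 ⇒ exp(Q) = 1/5
Π_1 = g^(-3/5) · Q^(1/5) · γ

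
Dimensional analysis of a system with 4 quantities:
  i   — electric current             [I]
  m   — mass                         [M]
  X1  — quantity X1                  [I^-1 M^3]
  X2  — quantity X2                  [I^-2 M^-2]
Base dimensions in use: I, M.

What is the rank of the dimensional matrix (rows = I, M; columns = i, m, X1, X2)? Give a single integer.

2

Exponent matrix [I,M] × [i,m,X1,X2]:
  I: [ 1  0 -1 -2]
  M: [ 0  1  3 -2]
Row reduction gives pivot columns i,m; rank = 2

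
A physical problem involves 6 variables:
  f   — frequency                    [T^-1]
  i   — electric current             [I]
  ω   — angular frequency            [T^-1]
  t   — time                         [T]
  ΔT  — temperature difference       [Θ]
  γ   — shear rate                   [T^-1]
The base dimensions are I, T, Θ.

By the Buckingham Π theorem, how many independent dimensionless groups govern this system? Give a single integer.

3

Exponent matrix [I,T,Θ] × [f,i,ω,t,ΔT,γ]:
  I: [ 0  1  0  0  0  0]
  T: [-1  0 -1  1  0 -1]
  Θ: [ 0  0  0  0  1  0]
Echelon form has 3 nonzero rows (pivots: f,i,ΔT)
n=6, r=3 ⇒ 3 dimensionless groups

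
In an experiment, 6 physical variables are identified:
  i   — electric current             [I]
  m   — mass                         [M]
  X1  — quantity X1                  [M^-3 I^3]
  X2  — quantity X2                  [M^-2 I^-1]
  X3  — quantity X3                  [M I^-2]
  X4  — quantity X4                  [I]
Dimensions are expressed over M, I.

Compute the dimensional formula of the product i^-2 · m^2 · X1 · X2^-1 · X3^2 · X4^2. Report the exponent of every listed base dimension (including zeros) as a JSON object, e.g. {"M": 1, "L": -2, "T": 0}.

{"M": 3, "I": 0}

Exponent matrix [M,I] × [i,m,X1,X2,X3,X4]:
  M: [ 0  1 -3 -2  1  0]
  I: [ 1  0  3 -1 -2  1]
  [M]: (-2)·0+(2)·1+(1)·-3+(-1)·-2+(2)·1+(2)·0 = 3
  [I]: (-2)·1+(2)·0+(1)·3+(-1)·-1+(2)·-2+(2)·1 = 0
⇒ M^3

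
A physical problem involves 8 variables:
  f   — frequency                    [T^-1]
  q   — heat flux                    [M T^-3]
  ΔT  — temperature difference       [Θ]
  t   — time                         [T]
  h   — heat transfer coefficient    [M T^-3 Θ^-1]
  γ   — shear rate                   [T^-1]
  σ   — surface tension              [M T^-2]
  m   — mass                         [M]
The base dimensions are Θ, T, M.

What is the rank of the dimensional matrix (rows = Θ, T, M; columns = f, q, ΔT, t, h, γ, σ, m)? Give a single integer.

3

Exponent matrix [Θ,T,M] × [f,q,ΔT,t,h,γ,σ,m]:
  Θ: [ 0  0  1  0 -1  0  0  0]
  T: [-1 -3  0  1 -3 -1 -2  0]
  M: [ 0  1  0  0  1  0  1  1]
Echelon form has 3 nonzero rows (pivots: f,q,ΔT)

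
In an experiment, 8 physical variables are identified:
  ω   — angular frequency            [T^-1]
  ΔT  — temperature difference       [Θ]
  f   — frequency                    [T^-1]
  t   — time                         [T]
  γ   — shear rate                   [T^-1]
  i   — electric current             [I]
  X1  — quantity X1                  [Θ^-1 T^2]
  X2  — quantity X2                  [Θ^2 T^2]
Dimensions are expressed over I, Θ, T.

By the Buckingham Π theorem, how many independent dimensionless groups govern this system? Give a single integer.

5

Exponent matrix [I,Θ,T] × [ω,ΔT,f,t,γ,i,X1,X2]:
  I: [ 0  0  0  0  0  1  0  0]
  Θ: [ 0  1  0  0  0  0 -1  2]
  T: [-1  0 -1  1 -1  0  2  2]
RREF → pivots at {ω,ΔT,i} ⇒ r = 3
Π count = n − r = 8 − 3 = 5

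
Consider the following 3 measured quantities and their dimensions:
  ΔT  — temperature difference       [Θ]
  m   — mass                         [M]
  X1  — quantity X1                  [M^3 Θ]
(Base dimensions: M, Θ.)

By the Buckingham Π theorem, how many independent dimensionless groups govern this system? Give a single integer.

1

Write exponents as rows M,Θ / cols ΔT,m,X1:
  M: [ 0  1  3]
  Θ: [ 1  0  1]
RREF → pivots at {ΔT,m} ⇒ r = 2
Π count = n − r = 3 − 2 = 1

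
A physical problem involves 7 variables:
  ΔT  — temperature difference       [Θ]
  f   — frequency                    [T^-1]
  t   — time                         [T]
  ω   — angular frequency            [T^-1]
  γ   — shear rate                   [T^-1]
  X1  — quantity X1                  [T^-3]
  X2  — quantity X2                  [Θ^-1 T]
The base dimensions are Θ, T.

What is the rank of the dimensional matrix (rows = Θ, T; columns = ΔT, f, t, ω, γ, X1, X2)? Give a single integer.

2

Exponent matrix [Θ,T] × [ΔT,f,t,ω,γ,X1,X2]:
  Θ: [ 1  0  0  0  0  0 -1]
  T: [ 0 -1  1 -1 -1 -3  1]
Row reduction gives pivot columns ΔT,f; rank = 2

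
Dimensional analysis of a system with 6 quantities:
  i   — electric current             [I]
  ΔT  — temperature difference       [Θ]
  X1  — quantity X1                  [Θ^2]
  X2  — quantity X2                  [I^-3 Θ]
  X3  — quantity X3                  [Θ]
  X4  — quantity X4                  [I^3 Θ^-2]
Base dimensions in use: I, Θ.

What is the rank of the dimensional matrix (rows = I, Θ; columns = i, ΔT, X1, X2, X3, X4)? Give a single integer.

Write exponents as rows I,Θ / cols i,ΔT,X1,X2,X3,X4:
  I: [ 1  0  0 -3  0  3]
  Θ: [ 0  1  2  1  1 -2]
Row reduction gives pivot columns i,ΔT; rank = 2

2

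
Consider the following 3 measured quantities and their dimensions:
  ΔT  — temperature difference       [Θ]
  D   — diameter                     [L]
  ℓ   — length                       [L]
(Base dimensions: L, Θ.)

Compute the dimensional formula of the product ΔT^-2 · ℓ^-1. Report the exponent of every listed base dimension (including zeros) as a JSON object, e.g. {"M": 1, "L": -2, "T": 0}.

{"L": -1, "Θ": -2}

Dimensional matrix (L×Θ by ΔT×D×ℓ):
  L: [ 0  1  1]
  Θ: [ 1  0  0]
  [L]: (-2)·0+(-1)·1 = -1
  [Θ]: (-2)·1+(-1)·0 = -2
⇒ L^-1 Θ^-2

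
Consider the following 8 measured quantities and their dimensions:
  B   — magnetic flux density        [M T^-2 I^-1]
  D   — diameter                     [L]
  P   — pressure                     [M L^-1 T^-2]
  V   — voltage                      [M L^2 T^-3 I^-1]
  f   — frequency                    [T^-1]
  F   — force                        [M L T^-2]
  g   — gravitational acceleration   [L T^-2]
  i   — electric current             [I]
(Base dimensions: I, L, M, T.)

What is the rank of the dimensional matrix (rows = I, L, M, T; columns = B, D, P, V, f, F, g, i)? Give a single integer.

Dimensional matrix (I×L×M×T by B×D×P×V×f×F×g×i):
  I: [-1  0  0 -1  0  0  0  1]
  L: [ 0  1 -1  2  0  1  1  0]
  M: [ 1  0  1  1  0  1  0  0]
  T: [-2  0 -2 -3 -1 -2 -2  0]
RREF → pivots at {B,D,P,V} ⇒ r = 4

4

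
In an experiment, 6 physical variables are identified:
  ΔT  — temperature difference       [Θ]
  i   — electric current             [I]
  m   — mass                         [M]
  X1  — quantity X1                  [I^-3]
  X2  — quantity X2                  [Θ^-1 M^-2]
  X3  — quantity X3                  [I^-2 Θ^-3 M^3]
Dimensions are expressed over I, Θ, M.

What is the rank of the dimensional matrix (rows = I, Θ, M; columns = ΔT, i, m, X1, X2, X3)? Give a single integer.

3

Exponent matrix [I,Θ,M] × [ΔT,i,m,X1,X2,X3]:
  I: [ 0  1  0 -3  0 -2]
  Θ: [ 1  0  0  0 -1 -3]
  M: [ 0  0  1  0 -2  3]
RREF → pivots at {ΔT,i,m} ⇒ r = 3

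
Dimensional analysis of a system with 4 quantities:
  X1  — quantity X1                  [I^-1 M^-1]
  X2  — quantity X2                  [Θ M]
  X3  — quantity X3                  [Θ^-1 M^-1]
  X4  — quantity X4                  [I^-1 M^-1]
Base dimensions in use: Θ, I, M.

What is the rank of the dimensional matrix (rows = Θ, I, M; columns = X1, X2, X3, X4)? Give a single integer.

2

Write exponents as rows Θ,I,M / cols X1,X2,X3,X4:
  Θ: [ 0  1 -1  0]
  I: [-1  0  0 -1]
  M: [-1  1 -1 -1]
RREF → pivots at {X1,X2} ⇒ r = 2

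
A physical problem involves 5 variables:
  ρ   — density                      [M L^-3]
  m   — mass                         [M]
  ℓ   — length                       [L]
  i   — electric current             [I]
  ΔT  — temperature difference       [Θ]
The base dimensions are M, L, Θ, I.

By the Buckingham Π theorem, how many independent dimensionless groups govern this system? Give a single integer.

1

Write exponents as rows M,L,Θ,I / cols ρ,m,ℓ,i,ΔT:
  M: [ 1  1  0  0  0]
  L: [-3  0  1  0  0]
  Θ: [ 0  0  0  0  1]
  I: [ 0  0  0  1  0]
RREF → pivots at {ρ,m,i,ΔT} ⇒ r = 4
5 vars − rank 4 = 1 Π group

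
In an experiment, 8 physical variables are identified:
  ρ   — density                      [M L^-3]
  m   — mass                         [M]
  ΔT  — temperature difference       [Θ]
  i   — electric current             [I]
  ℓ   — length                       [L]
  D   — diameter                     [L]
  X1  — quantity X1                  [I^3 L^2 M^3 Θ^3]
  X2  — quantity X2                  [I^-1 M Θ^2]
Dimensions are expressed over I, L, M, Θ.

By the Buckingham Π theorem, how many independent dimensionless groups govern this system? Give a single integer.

Dimensional matrix (I×L×M×Θ by ρ×m×ΔT×i×ℓ×D×X1×X2):
  I: [ 0  0  0  1  0  0  3 -1]
  L: [-3  0  0  0  1  1  2  0]
  M: [ 1  1  0  0  0  0  3  1]
  Θ: [ 0  0  1  0  0  0  3  2]
Row reduction gives pivot columns ρ,m,ΔT,i; rank = 4
8 vars − rank 4 = 4 Π groups

4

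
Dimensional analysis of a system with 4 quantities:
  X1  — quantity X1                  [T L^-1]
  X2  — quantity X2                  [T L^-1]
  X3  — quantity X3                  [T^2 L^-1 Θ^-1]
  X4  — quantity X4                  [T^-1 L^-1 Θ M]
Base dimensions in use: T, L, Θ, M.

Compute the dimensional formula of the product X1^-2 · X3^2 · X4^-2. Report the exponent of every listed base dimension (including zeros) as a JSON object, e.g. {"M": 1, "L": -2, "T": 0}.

Write exponents as rows T,L,Θ,M / cols X1,X2,X3,X4:
  T: [ 1  1  2 -1]
  L: [-1 -1 -1 -1]
  Θ: [ 0  0 -1  1]
  M: [ 0  0  0  1]
  [T]: (-2)·1+(2)·2+(-2)·-1 = 4
  [L]: (-2)·-1+(2)·-1+(-2)·-1 = 2
  [Θ]: (-2)·0+(2)·-1+(-2)·1 = -4
  [M]: (-2)·0+(2)·0+(-2)·1 = -2
⇒ T^4 L^2 Θ^-4 M^-2

{"T": 4, "L": 2, "Θ": -4, "M": -2}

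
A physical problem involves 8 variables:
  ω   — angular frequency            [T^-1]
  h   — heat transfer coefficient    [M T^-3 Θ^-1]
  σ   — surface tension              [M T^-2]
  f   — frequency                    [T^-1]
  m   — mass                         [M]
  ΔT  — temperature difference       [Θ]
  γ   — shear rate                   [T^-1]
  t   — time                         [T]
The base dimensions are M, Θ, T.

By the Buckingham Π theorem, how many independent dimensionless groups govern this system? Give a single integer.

5

Dimensional matrix (M×Θ×T by ω×h×σ×f×m×ΔT×γ×t):
  M: [ 0  1  1  0  1  0  0  0]
  Θ: [ 0 -1  0  0  0  1  0  0]
  T: [-1 -3 -2 -1  0  0 -1  1]
Echelon form has 3 nonzero rows (pivots: ω,h,σ)
Π count = n − r = 8 − 3 = 5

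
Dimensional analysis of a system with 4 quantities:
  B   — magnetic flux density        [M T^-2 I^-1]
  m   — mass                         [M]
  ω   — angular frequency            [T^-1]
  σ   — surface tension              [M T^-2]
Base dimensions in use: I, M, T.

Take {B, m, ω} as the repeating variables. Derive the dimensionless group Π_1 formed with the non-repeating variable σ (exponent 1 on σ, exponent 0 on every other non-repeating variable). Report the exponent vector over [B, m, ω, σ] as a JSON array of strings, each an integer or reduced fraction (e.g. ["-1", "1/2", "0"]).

Dimensional matrix (I×M×T by B×m×ω×σ):
  I: [-1  0  0  0]
  M: [ 1  1  0  1]
  T: [-2  0 -1 -2]
Row reduction gives pivot columns B,m,ω; rank = 3
Pivot set = {B,m,ω}, free = {σ}
RREF:
  r0: [   1    0    0    0]
  r1: [   0    1    0    1]
  r2: [   0    0    1    2]
Fix exponent of σ at 1; solve each RREF row for its pivot's exponent:
  r0: exp(B) + (0)·1 = 0 ⇒ exp(B) = 0
  r1: exp(m) + (1)·1 = 0 ⇒ exp(m) = -1
  r2: exp(ω) + (2)·1 = 0 ⇒ exp(ω) = -2
Π_1 = m^-1 · ω^-2 · σ

["0", "-1", "-2", "1"]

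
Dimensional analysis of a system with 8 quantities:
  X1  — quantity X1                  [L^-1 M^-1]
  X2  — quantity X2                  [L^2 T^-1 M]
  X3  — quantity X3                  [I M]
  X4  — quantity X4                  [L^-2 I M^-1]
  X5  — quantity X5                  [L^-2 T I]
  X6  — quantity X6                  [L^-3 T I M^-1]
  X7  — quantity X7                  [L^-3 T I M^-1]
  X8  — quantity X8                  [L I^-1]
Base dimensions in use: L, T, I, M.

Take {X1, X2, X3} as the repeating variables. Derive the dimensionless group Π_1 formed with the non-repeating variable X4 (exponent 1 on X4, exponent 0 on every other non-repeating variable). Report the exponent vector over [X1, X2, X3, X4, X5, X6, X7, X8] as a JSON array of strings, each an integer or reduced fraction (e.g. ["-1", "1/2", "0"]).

Exponent matrix [L,T,I,M] × [X1,X2,X3,X4,X5,X6,X7,X8]:
  L: [-1  2  0 -2 -2 -3 -3  1]
  T: [ 0 -1  0  0  1  1  1  0]
  I: [ 0  0  1  1  1  1  1 -1]
  M: [-1  1  1 -1  0 -1 -1  0]
Echelon form has 3 nonzero rows (pivots: X1,X2,X3)
Pivot set = {X1,X2,X3}, free = {X4,X5,X6,X7,X8}
RREF:
  r0: [   1    0    0    2    0    1    1   -1]
  r1: [   0    1    0    0   -1   -1   -1    0]
  r2: [   0    0    1    1    1    1    1   -1]
  r3: [   0    0    0    0    0    0    0    0]
Fix exponent of X4 at 1, X5 at 0, X6 at 0, X7 at 0, X8 at 0; solve each RREF row for its pivot's exponent:
  r0: exp(X1) + (2)·1 = 0 ⇒ exp(X1) = -2
  r1: exp(X2) + (0)·1 = 0 ⇒ exp(X2) = 0
  r2: exp(X3) + (1)·1 = 0 ⇒ exp(X3) = -1
Π_1 = X1^-2 · X3^-1 · X4

["-2", "0", "-1", "1", "0", "0", "0", "0"]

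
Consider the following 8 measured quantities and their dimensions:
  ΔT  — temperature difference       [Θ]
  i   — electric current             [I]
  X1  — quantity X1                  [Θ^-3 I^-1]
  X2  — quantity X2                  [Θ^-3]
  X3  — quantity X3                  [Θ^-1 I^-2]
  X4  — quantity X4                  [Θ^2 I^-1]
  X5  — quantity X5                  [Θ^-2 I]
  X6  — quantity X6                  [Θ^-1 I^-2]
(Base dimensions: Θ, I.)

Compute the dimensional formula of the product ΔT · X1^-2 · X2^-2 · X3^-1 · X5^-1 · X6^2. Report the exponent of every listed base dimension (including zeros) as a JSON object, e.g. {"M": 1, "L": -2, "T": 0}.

{"Θ": 14, "I": -1}

Write exponents as rows Θ,I / cols ΔT,i,X1,X2,X3,X4,X5,X6:
  Θ: [ 1  0 -3 -3 -1  2 -2 -1]
  I: [ 0  1 -1  0 -2 -1  1 -2]
  [Θ]: (1)·1+(-2)·-3+(-2)·-3+(-1)·-1+(-1)·-2+(2)·-1 = 14
  [I]: (1)·0+(-2)·-1+(-2)·0+(-1)·-2+(-1)·1+(2)·-2 = -1
⇒ Θ^14 I^-1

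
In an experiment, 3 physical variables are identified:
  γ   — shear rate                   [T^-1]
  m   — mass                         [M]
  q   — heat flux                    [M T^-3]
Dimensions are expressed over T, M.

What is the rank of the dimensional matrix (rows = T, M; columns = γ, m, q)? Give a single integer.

Dimensional matrix (T×M by γ×m×q):
  T: [-1  0 -3]
  M: [ 0  1  1]
Row reduction gives pivot columns γ,m; rank = 2

2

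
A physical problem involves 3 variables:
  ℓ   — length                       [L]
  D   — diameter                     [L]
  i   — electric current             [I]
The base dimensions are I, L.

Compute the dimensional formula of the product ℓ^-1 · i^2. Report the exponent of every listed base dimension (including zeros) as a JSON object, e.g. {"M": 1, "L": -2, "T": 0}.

Write exponents as rows I,L / cols ℓ,D,i:
  I: [ 0  0  1]
  L: [ 1  1  0]
  [I]: (-1)·0+(2)·1 = 2
  [L]: (-1)·1+(2)·0 = -1
⇒ I^2 L^-1

{"I": 2, "L": -1}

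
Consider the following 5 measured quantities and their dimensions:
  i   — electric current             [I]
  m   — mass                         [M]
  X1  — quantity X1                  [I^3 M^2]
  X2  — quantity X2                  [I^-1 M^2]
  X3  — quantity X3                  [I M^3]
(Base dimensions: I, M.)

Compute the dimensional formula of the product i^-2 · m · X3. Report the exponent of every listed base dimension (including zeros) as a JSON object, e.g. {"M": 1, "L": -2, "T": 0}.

Write exponents as rows I,M / cols i,m,X1,X2,X3:
  I: [ 1  0  3 -1  1]
  M: [ 0  1  2  2  3]
  [I]: (-2)·1+(1)·0+(1)·1 = -1
  [M]: (-2)·0+(1)·1+(1)·3 = 4
⇒ I^-1 M^4

{"I": -1, "M": 4}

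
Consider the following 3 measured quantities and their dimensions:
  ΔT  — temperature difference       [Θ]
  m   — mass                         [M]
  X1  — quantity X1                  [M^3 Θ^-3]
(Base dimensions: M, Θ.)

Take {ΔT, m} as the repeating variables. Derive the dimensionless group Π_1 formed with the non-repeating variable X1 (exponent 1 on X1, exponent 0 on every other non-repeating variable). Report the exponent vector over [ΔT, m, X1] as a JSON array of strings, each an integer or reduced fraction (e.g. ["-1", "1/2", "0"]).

Dimensional matrix (M×Θ by ΔT×m×X1):
  M: [ 0  1  3]
  Θ: [ 1  0 -3]
Echelon form has 2 nonzero rows (pivots: ΔT,m)
Repeat: ΔT,m; free: X1
RREF:
  r0: [   1    0   -3]
  r1: [   0    1    3]
Fix exponent of X1 at 1; solve each RREF row for its pivot's exponent:
  r0: exp(ΔT) + (-3)·1 = 0 ⇒ exp(ΔT) = 3
  r1: exp(m) + (3)·1 = 0 ⇒ exp(m) = -3
Π_1 = ΔT^3 · m^-3 · X1

["3", "-3", "1"]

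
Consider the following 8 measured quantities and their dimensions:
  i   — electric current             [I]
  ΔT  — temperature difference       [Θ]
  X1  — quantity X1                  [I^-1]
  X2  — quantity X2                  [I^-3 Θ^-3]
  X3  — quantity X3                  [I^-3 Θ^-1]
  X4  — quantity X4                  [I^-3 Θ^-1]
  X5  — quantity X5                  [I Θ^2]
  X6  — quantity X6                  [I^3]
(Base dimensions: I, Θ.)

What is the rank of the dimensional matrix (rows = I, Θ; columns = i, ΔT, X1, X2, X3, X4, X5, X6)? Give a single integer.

2

Write exponents as rows I,Θ / cols i,ΔT,X1,X2,X3,X4,X5,X6:
  I: [ 1  0 -1 -3 -3 -3  1  3]
  Θ: [ 0  1  0 -3 -1 -1  2  0]
RREF → pivots at {i,ΔT} ⇒ r = 2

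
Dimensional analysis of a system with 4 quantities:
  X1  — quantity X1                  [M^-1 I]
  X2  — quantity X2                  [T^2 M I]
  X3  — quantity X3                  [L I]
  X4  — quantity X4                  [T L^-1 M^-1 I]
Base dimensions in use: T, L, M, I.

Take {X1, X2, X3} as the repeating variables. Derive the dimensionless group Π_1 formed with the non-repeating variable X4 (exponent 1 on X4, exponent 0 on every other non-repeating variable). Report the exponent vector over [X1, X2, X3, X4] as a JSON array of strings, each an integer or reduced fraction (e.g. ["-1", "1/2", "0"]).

Write exponents as rows T,L,M,I / cols X1,X2,X3,X4:
  T: [ 0  2  0  1]
  L: [ 0  0  1 -1]
  M: [-1  1  0 -1]
  I: [ 1  1  1  1]
Row reduction gives pivot columns X1,X2,X3; rank = 3
Pivot set = {X1,X2,X3}, free = {X4}
RREF:
  r0: [   1    0    0  3/2]
  r1: [   0    1    0  1/2]
  r2: [   0    0    1   -1]
  r3: [   0    0    0    0]
Fix exponent of X4 at 1; solve each RREF row for its pivot's exponent:
  r0: exp(X1) + (3/2)·1 = 0 ⇒ exp(X1) = -3/2
  r1: exp(X2) + (1/2)·1 = 0 ⇒ exp(X2) = -1/2
  r2: exp(X3) + (-1)·1 = 0 ⇒ exp(X3) = 1
Π_1 = X1^(-3/2) · X2^(-1/2) · X3 · X4

["-3/2", "-1/2", "1", "1"]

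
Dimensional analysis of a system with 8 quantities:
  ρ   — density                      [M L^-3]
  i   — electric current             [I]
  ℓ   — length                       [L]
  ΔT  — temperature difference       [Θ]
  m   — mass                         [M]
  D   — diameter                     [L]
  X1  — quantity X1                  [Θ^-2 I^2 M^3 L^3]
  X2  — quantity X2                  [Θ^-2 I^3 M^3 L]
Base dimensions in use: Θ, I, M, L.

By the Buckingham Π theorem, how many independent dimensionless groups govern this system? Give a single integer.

4

Dimensional matrix (Θ×I×M×L by ρ×i×ℓ×ΔT×m×D×X1×X2):
  Θ: [ 0  0  0  1  0  0 -2 -2]
  I: [ 0  1  0  0  0  0  2  3]
  M: [ 1  0  0  0  1  0  3  3]
  L: [-3  0  1  0  0  1  3  1]
Row reduction gives pivot columns ρ,i,ℓ,ΔT; rank = 4
Π count = n − r = 8 − 4 = 4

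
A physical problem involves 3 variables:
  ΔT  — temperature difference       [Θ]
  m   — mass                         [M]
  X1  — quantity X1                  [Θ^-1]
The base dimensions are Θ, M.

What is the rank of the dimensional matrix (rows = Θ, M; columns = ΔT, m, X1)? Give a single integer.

Dimensional matrix (Θ×M by ΔT×m×X1):
  Θ: [ 1  0 -1]
  M: [ 0  1  0]
Echelon form has 2 nonzero rows (pivots: ΔT,m)

2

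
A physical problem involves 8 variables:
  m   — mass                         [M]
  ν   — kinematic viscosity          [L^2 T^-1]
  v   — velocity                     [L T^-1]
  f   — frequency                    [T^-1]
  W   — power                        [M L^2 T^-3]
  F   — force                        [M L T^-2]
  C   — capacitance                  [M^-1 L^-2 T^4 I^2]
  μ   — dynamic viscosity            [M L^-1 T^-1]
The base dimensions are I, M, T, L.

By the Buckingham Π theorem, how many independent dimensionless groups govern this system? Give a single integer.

4

Dimensional matrix (I×M×T×L by m×ν×v×f×W×F×C×μ):
  I: [ 0  0  0  0  0  0  2  0]
  M: [ 1  0  0  0  1  1 -1  1]
  T: [ 0 -1 -1 -1 -3 -2  4 -1]
  L: [ 0  2  1  0  2  1 -2 -1]
Row reduction gives pivot columns m,ν,v,C; rank = 4
n=8, r=4 ⇒ 4 dimensionless groups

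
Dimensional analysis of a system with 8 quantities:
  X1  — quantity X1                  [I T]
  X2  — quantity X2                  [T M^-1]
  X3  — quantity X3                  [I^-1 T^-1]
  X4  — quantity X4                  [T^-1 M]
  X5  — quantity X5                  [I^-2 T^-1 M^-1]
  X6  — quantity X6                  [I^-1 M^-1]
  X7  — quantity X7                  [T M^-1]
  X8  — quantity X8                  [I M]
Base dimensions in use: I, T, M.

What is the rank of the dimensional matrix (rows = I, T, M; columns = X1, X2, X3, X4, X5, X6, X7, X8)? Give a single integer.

Dimensional matrix (I×T×M by X1×X2×X3×X4×X5×X6×X7×X8):
  I: [ 1  0 -1  0 -2 -1  0  1]
  T: [ 1  1 -1 -1 -1  0  1  0]
  M: [ 0 -1  0  1 -1 -1 -1  1]
RREF → pivots at {X1,X2} ⇒ r = 2

2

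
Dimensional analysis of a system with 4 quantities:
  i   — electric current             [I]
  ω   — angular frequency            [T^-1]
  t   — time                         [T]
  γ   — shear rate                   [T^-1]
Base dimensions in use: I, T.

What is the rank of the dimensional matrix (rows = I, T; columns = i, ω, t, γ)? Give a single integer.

2

Exponent matrix [I,T] × [i,ω,t,γ]:
  I: [ 1  0  0  0]
  T: [ 0 -1  1 -1]
RREF → pivots at {i,ω} ⇒ r = 2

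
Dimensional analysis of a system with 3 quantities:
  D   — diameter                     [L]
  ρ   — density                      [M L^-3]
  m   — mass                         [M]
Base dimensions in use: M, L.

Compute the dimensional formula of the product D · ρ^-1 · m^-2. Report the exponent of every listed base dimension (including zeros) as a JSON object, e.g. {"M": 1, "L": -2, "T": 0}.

Exponent matrix [M,L] × [D,ρ,m]:
  M: [ 0  1  1]
  L: [ 1 -3  0]
  [M]: (1)·0+(-1)·1+(-2)·1 = -3
  [L]: (1)·1+(-1)·-3+(-2)·0 = 4
⇒ M^-3 L^4

{"M": -3, "L": 4}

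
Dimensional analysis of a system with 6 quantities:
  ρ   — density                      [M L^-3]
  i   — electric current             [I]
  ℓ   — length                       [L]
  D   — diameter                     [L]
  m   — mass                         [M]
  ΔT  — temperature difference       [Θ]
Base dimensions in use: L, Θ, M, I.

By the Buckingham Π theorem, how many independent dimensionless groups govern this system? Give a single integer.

2

Write exponents as rows L,Θ,M,I / cols ρ,i,ℓ,D,m,ΔT:
  L: [-3  0  1  1  0  0]
  Θ: [ 0  0  0  0  0  1]
  M: [ 1  0  0  0  1  0]
  I: [ 0  1  0  0  0  0]
Echelon form has 4 nonzero rows (pivots: ρ,i,ℓ,ΔT)
6 vars − rank 4 = 2 Π groups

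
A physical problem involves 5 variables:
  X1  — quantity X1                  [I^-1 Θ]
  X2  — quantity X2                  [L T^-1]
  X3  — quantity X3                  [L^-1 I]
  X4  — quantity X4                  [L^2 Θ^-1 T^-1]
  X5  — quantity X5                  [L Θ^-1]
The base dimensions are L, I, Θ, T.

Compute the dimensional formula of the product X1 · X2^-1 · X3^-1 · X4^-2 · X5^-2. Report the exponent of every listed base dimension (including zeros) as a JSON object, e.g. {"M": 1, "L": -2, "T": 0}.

Write exponents as rows L,I,Θ,T / cols X1,X2,X3,X4,X5:
  L: [ 0  1 -1  2  1]
  I: [-1  0  1  0  0]
  Θ: [ 1  0  0 -1 -1]
  T: [ 0 -1  0 -1  0]
  [L]: (1)·0+(-1)·1+(-1)·-1+(-2)·2+(-2)·1 = -6
  [I]: (1)·-1+(-1)·0+(-1)·1+(-2)·0+(-2)·0 = -2
  [Θ]: (1)·1+(-1)·0+(-1)·0+(-2)·-1+(-2)·-1 = 5
  [T]: (1)·0+(-1)·-1+(-1)·0+(-2)·-1+(-2)·0 = 3
⇒ L^-6 I^-2 Θ^5 T^3

{"L": -6, "I": -2, "Θ": 5, "T": 3}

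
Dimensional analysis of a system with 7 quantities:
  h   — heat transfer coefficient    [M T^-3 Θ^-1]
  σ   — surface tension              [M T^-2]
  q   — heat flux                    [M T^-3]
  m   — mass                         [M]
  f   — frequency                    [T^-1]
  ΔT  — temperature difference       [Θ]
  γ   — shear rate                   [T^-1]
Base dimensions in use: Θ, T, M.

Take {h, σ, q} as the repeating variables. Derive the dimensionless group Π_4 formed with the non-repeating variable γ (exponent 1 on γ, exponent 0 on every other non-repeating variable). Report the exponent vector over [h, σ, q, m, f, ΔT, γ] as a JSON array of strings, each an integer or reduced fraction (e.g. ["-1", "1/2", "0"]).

Exponent matrix [Θ,T,M] × [h,σ,q,m,f,ΔT,γ]:
  Θ: [-1  0  0  0  0  1  0]
  T: [-3 -2 -3  0 -1  0 -1]
  M: [ 1  1  1  1  0  0  0]
RREF → pivots at {h,σ,q} ⇒ r = 3
Repeat: h,σ,q; free: m,f,ΔT,γ
RREF:
  r0: [   1    0    0    0    0   -1    0]
  r1: [   0    1    0    3   -1    0   -1]
  r2: [   0    0    1   -2    1    1    1]
Fix exponent of γ at 1, m at 0, f at 0, ΔT at 0; solve each RREF row for its pivot's exponent:
  r0: exp(h) + (0)·1 = 0 ⇒ exp(h) = 0
  r1: exp(σ) + (-1)·1 = 0 ⇒ exp(σ) = 1
  r2: exp(q) + (1)·1 = 0 ⇒ exp(q) = -1
Π_4 = σ · q^-1 · γ

["0", "1", "-1", "0", "0", "0", "1"]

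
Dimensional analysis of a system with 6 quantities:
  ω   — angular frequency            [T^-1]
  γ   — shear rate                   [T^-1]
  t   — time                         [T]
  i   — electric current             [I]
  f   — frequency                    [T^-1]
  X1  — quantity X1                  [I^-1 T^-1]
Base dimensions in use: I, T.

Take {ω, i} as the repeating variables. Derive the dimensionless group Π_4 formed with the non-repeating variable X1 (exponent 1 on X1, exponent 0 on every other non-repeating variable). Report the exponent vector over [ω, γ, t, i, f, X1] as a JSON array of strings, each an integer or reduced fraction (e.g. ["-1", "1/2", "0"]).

["-1", "0", "0", "1", "0", "1"]

Exponent matrix [I,T] × [ω,γ,t,i,f,X1]:
  I: [ 0  0  0  1  0 -1]
  T: [-1 -1  1  0 -1 -1]
RREF → pivots at {ω,i} ⇒ r = 2
Pivot set = {ω,i}, free = {γ,t,f,X1}
RREF:
  r0: [   1    1   -1    0    1    1]
  r1: [   0    0    0    1    0   -1]
Fix exponent of X1 at 1, γ at 0, t at 0, f at 0; solve each RREF row for its pivot's exponent:
  r0: exp(ω) + (1)·1 = 0 ⇒ exp(ω) = -1
  r1: exp(i) + (-1)·1 = 0 ⇒ exp(i) = 1
Π_4 = ω^-1 · i · X1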